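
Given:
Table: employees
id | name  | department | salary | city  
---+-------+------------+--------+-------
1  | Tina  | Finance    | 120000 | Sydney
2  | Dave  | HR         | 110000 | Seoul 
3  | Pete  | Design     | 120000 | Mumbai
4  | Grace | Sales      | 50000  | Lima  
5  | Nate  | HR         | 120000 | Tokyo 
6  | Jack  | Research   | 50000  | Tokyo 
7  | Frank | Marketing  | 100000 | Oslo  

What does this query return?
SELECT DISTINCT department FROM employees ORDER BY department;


All 'department' values (row order): Finance, HR, Design, Sales, HR, Research, Marketing
Removing duplicates leaves 6 unique value(s).

6 values:
Design
Finance
HR
Marketing
Research
Sales


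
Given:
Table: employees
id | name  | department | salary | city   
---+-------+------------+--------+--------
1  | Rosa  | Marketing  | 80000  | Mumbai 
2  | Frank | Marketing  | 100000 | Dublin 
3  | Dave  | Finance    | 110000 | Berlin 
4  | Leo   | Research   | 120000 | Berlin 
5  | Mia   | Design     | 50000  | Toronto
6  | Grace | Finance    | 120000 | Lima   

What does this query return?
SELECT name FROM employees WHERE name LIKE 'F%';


LIKE 'F%' matches names starting with 'F'
Matching: 1

1 rows:
Frank


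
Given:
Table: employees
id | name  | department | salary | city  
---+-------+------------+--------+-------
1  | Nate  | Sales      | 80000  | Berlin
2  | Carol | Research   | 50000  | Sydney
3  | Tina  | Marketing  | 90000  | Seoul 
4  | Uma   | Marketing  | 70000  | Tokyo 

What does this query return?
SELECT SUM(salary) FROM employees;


SUM(salary) = 80000 + 50000 + 90000 + 70000 = 290000

290000


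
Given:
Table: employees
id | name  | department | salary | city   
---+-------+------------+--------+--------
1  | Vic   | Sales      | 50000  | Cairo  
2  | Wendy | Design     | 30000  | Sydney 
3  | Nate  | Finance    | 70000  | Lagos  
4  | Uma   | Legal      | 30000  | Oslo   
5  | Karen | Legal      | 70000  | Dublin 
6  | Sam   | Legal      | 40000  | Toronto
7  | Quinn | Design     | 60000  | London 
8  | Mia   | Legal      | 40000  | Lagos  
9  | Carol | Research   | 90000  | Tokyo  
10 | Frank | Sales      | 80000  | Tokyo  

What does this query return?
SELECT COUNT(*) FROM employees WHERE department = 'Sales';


Counting rows where department = 'Sales'
  Vic -> MATCH
  Frank -> MATCH


2


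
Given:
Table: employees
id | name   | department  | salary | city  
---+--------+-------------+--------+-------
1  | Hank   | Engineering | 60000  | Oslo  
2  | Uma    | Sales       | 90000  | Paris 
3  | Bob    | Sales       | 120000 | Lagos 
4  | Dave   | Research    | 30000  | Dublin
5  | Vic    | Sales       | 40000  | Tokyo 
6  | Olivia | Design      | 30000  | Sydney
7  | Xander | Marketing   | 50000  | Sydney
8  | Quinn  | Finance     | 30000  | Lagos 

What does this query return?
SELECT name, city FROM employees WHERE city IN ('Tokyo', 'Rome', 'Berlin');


Filtering: city IN ('Tokyo', 'Rome', 'Berlin')
Matching: 1 rows

1 rows:
Vic, Tokyo


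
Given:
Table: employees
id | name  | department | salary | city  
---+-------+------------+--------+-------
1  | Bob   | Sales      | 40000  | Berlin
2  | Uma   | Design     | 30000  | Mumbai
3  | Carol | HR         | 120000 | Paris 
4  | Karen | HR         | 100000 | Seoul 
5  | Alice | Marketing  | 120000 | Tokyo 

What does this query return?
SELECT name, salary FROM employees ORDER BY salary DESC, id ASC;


Sorting by salary DESC, then id ASC for ties

5 rows:
Carol, 120000
Alice, 120000
Karen, 100000
Bob, 40000
Uma, 30000


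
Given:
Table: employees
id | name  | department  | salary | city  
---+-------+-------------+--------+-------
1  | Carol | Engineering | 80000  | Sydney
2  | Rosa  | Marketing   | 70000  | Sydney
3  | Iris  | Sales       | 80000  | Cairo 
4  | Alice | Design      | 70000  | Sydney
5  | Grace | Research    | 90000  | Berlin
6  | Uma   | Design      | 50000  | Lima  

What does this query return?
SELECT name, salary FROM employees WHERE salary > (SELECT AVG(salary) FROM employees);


Subquery: AVG(salary) = 73333.33
Filtering: salary > 73333.33
  Carol (80000) -> MATCH
  Iris (80000) -> MATCH
  Grace (90000) -> MATCH


3 rows:
Carol, 80000
Iris, 80000
Grace, 90000


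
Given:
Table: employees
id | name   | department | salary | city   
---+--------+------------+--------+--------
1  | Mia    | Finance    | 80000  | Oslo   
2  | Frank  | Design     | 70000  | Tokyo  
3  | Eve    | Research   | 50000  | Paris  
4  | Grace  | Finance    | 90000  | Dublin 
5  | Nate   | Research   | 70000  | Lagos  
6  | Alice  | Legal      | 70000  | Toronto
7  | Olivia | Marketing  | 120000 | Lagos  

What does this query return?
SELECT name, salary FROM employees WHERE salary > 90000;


Filtering: salary > 90000
Matching: 1 rows

1 rows:
Olivia, 120000


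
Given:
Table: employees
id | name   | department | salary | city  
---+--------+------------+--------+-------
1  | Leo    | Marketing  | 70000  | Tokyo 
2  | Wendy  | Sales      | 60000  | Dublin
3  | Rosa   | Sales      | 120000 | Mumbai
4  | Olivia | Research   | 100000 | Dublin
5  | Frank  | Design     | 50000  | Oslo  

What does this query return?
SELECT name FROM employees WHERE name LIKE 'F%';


LIKE 'F%' matches names starting with 'F'
Matching: 1

1 rows:
Frank


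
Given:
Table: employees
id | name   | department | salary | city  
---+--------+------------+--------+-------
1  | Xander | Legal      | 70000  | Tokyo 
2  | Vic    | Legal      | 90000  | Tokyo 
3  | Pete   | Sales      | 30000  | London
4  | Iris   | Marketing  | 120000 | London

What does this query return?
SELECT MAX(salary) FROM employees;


Salaries: 70000, 90000, 30000, 120000
MAX = 120000

120000


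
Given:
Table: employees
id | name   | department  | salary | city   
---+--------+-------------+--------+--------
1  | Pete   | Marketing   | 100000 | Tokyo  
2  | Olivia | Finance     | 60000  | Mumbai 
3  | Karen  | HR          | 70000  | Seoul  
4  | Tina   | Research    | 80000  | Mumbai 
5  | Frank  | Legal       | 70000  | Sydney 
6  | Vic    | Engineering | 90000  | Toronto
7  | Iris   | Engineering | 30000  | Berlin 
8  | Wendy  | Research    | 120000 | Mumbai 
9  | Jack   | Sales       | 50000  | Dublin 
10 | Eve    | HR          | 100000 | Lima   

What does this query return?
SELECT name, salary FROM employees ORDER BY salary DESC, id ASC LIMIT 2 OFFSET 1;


Sort by salary DESC (id ASC tiebreak), then skip 1 and take 2
Rows 2 through 3

2 rows:
Pete, 100000
Eve, 100000


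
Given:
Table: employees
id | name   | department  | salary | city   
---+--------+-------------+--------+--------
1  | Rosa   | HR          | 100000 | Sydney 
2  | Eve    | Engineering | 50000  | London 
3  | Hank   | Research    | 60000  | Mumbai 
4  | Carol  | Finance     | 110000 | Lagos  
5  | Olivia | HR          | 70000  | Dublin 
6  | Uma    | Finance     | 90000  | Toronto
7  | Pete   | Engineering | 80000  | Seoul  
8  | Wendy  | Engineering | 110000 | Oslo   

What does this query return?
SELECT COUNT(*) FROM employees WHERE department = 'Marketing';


Counting rows where department = 'Marketing'


0


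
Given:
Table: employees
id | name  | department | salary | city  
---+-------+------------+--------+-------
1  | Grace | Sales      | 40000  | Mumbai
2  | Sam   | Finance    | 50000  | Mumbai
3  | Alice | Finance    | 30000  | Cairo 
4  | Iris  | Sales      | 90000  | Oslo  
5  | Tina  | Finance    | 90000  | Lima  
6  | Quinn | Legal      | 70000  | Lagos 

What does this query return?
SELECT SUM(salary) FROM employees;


SUM(salary) = 40000 + 50000 + 30000 + 90000 + 90000 + 70000 = 370000

370000


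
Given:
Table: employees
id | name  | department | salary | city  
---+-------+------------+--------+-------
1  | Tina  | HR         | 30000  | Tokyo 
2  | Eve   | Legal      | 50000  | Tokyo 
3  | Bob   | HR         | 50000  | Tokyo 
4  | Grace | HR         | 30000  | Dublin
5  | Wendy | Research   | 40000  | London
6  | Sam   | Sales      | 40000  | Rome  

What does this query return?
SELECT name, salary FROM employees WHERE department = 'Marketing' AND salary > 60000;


Filtering: department = 'Marketing' AND salary > 60000
Matching: 0 rows

Empty result set (0 rows)


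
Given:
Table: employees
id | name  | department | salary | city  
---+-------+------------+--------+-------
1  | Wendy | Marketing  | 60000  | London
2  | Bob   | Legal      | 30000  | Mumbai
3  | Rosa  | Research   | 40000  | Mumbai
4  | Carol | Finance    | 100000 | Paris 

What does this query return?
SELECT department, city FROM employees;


Projecting columns: department, city

4 rows:
Marketing, London
Legal, Mumbai
Research, Mumbai
Finance, Paris


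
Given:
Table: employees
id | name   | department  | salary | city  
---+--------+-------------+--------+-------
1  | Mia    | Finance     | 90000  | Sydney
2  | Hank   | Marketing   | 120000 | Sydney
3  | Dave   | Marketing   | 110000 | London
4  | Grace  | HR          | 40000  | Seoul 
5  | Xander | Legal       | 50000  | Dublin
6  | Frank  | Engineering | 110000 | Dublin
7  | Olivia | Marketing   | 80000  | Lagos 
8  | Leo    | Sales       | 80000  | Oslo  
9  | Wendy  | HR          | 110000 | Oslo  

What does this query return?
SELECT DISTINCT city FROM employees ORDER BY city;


All 'city' values (row order): Sydney, Sydney, London, Seoul, Dublin, Dublin, Lagos, Oslo, Oslo
Removing duplicates leaves 6 unique value(s).

6 values:
Dublin
Lagos
London
Oslo
Seoul
Sydney


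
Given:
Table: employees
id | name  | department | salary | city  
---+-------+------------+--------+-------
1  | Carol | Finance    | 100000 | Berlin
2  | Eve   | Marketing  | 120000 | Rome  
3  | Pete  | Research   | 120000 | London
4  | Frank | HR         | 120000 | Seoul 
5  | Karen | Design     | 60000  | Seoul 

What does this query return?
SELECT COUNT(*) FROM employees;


COUNT(*) counts all rows

5


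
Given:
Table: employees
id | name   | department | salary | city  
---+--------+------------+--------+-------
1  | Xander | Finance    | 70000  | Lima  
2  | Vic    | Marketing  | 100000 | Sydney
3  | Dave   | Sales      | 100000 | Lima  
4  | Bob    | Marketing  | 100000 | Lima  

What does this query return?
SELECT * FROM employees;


SELECT * returns all 4 rows with all columns

4 rows:
1, Xander, Finance, 70000, Lima
2, Vic, Marketing, 100000, Sydney
3, Dave, Sales, 100000, Lima
4, Bob, Marketing, 100000, Lima


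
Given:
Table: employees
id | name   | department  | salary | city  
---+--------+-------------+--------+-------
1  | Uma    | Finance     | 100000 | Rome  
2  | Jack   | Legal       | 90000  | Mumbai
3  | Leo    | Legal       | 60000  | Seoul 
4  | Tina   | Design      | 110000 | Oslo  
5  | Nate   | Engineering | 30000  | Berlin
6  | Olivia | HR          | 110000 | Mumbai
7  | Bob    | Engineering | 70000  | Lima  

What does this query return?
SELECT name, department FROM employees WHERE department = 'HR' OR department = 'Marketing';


Filtering: department = 'HR' OR 'Marketing'
Matching: 1 rows

1 rows:
Olivia, HR


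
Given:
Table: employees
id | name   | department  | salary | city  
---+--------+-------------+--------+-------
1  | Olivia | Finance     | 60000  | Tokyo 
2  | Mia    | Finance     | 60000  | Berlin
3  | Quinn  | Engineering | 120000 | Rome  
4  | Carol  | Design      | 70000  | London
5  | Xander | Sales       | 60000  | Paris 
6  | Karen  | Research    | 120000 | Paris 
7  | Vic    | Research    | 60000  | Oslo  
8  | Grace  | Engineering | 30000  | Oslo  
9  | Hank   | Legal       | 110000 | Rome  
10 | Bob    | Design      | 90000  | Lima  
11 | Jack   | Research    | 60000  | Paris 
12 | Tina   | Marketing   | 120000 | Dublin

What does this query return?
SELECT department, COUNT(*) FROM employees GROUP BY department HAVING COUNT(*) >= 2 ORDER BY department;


Groups with count >= 2:
  Design: 2 -> PASS
  Engineering: 2 -> PASS
  Finance: 2 -> PASS
  Research: 3 -> PASS
  Legal: 1 -> filtered out
  Marketing: 1 -> filtered out
  Sales: 1 -> filtered out


4 groups:
Design, 2
Engineering, 2
Finance, 2
Research, 3


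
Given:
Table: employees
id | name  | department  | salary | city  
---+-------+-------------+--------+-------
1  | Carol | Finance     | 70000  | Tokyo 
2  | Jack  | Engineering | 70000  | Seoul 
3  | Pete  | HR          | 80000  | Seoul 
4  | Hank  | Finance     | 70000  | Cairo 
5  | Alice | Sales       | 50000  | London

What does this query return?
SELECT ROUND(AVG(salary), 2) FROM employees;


SUM(salary) = 340000
COUNT = 5
ROUND(AVG, 2) = ROUND(340000 / 5, 2) = 68000.0

68000.0


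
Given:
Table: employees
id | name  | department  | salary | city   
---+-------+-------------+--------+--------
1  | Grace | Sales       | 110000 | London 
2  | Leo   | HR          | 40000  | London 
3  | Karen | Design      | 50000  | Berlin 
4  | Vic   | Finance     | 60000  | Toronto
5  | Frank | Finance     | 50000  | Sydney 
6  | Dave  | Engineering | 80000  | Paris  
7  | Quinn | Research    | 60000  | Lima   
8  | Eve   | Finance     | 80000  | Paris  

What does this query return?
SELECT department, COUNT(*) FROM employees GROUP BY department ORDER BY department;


Assigning each row to its department group:
  Grace -> Sales
  Leo -> HR
  Karen -> Design
  Vic -> Finance
  Frank -> Finance
  Dave -> Engineering
  Quinn -> Research
  Eve -> Finance


6 groups:
Design, 1
Engineering, 1
Finance, 3
HR, 1
Research, 1
Sales, 1


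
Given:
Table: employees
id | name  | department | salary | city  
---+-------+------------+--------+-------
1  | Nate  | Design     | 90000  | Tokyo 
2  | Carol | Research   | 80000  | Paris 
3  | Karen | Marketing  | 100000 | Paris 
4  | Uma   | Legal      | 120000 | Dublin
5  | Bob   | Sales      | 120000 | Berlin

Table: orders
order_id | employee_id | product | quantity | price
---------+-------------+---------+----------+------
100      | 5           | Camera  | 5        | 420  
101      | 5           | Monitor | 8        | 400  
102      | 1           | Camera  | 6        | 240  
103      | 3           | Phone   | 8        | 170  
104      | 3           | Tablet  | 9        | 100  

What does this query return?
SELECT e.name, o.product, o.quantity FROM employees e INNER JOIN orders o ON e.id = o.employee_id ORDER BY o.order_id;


Joining employees.id = orders.employee_id:
  employee Bob (id=5) -> order Camera
  employee Bob (id=5) -> order Monitor
  employee Nate (id=1) -> order Camera
  employee Karen (id=3) -> order Phone
  employee Karen (id=3) -> order Tablet


5 rows:
Bob, Camera, 5
Bob, Monitor, 8
Nate, Camera, 6
Karen, Phone, 8
Karen, Tablet, 9


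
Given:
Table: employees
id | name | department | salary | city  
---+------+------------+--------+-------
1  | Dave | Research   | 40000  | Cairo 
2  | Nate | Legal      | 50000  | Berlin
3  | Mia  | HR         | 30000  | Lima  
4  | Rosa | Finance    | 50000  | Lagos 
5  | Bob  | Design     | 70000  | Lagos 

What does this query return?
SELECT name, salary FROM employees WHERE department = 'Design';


Filtering: department = 'Design'
Matching rows: 1

1 rows:
Bob, 70000


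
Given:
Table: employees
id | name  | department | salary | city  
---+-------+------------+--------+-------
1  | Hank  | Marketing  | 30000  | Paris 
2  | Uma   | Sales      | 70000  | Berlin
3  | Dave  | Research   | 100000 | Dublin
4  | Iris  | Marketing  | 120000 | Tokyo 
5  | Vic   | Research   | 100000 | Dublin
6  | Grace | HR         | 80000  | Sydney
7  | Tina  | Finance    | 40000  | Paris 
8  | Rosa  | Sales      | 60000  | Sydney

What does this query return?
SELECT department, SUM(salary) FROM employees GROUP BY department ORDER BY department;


Summing salary within each department:
  Finance: 40000 = 40000
  HR: 80000 = 80000
  Marketing: 30000 + 120000 = 150000
  Research: 100000 + 100000 = 200000
  Sales: 70000 + 60000 = 130000


5 groups:
Finance, 40000
HR, 80000
Marketing, 150000
Research, 200000
Sales, 130000


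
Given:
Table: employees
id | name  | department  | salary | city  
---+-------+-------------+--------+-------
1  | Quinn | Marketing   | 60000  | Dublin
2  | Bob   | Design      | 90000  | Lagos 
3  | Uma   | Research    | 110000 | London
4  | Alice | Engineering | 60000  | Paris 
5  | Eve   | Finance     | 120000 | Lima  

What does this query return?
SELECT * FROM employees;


SELECT * returns all 5 rows with all columns

5 rows:
1, Quinn, Marketing, 60000, Dublin
2, Bob, Design, 90000, Lagos
3, Uma, Research, 110000, London
4, Alice, Engineering, 60000, Paris
5, Eve, Finance, 120000, Lima


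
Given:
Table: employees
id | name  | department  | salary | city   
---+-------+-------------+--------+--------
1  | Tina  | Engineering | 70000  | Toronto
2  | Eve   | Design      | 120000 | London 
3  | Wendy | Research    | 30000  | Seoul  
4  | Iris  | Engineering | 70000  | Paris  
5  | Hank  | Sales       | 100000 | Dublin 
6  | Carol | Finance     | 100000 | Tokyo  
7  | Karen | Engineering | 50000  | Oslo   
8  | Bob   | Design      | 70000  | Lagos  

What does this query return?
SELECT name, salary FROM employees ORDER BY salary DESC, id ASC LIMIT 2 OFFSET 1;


Sort by salary DESC (id ASC tiebreak), then skip 1 and take 2
Rows 2 through 3

2 rows:
Hank, 100000
Carol, 100000


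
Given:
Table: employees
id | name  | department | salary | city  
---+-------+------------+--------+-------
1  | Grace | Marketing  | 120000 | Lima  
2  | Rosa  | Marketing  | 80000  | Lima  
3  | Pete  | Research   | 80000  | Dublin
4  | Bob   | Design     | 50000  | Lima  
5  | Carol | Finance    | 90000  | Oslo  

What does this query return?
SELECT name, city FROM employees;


Projecting columns: name, city

5 rows:
Grace, Lima
Rosa, Lima
Pete, Dublin
Bob, Lima
Carol, Oslo


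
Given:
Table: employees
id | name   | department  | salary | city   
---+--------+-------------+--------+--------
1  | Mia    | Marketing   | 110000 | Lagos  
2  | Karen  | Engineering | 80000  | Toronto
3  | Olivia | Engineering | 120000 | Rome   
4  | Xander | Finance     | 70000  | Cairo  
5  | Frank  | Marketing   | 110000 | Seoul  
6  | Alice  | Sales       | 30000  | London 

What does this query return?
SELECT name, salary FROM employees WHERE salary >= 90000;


Filtering: salary >= 90000
Matching: 3 rows

3 rows:
Mia, 110000
Olivia, 120000
Frank, 110000


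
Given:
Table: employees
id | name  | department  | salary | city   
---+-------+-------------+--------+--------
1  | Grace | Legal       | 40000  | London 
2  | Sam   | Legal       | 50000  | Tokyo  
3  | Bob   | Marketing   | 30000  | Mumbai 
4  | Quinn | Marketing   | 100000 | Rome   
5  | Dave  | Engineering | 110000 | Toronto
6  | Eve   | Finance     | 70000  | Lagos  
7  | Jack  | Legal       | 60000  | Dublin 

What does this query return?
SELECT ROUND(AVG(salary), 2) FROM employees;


SUM(salary) = 460000
COUNT = 7
ROUND(AVG, 2) = ROUND(460000 / 7, 2) = 65714.29

65714.29


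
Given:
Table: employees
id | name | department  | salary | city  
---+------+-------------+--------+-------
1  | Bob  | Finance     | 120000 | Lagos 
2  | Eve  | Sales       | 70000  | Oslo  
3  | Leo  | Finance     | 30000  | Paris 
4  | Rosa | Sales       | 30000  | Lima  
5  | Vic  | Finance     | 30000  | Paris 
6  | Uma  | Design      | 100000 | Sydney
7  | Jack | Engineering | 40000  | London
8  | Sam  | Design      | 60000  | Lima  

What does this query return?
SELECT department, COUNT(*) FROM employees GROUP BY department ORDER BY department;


Assigning each row to its department group:
  Bob -> Finance
  Eve -> Sales
  Leo -> Finance
  Rosa -> Sales
  Vic -> Finance
  Uma -> Design
  Jack -> Engineering
  Sam -> Design


4 groups:
Design, 2
Engineering, 1
Finance, 3
Sales, 2


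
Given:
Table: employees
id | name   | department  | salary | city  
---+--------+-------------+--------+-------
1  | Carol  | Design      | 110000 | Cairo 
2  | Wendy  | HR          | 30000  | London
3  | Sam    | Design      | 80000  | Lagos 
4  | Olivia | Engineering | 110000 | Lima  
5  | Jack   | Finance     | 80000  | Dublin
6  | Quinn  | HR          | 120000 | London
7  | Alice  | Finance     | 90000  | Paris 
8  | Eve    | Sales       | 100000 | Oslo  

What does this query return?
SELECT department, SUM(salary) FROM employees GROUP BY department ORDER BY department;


Summing salary within each department:
  Design: 110000 + 80000 = 190000
  Engineering: 110000 = 110000
  Finance: 80000 + 90000 = 170000
  HR: 30000 + 120000 = 150000
  Sales: 100000 = 100000


5 groups:
Design, 190000
Engineering, 110000
Finance, 170000
HR, 150000
Sales, 100000


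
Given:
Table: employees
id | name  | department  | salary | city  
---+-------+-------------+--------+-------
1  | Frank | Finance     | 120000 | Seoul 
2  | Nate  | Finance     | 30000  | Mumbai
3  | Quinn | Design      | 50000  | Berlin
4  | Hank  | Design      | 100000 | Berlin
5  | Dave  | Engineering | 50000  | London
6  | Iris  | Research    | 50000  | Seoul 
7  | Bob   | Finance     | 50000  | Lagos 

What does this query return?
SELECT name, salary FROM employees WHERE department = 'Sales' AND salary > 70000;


Filtering: department = 'Sales' AND salary > 70000
Matching: 0 rows

Empty result set (0 rows)


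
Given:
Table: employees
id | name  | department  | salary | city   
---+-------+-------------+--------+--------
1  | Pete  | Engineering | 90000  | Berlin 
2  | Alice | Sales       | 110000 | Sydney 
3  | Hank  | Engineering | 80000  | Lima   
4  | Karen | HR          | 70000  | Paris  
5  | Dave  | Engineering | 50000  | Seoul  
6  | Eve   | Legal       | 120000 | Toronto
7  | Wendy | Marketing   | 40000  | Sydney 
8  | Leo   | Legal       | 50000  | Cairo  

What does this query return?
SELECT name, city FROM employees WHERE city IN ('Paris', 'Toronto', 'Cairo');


Filtering: city IN ('Paris', 'Toronto', 'Cairo')
Matching: 3 rows

3 rows:
Karen, Paris
Eve, Toronto
Leo, Cairo


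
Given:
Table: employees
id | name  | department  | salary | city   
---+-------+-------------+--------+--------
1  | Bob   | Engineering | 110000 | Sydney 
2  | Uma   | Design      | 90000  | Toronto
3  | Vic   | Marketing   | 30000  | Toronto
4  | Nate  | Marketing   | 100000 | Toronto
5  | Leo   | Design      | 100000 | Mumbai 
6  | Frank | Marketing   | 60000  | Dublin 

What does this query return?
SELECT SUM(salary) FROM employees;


SUM(salary) = 110000 + 90000 + 30000 + 100000 + 100000 + 60000 = 490000

490000


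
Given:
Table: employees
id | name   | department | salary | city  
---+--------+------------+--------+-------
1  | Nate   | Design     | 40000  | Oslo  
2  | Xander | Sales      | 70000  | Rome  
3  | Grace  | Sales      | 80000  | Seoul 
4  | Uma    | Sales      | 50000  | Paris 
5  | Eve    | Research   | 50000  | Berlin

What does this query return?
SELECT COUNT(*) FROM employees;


COUNT(*) counts all rows

5


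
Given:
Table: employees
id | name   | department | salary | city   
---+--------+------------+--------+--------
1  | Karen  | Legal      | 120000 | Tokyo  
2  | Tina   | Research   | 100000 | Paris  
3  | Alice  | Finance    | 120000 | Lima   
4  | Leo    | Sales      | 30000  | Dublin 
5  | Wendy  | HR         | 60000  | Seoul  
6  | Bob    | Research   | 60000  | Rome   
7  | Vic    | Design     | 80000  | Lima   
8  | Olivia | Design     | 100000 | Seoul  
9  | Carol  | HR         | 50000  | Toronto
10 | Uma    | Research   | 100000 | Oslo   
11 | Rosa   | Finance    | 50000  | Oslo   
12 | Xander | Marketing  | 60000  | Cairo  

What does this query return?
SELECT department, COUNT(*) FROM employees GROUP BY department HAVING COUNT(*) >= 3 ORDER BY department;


Groups with count >= 3:
  Research: 3 -> PASS
  Design: 2 -> filtered out
  Finance: 2 -> filtered out
  HR: 2 -> filtered out
  Legal: 1 -> filtered out
  Marketing: 1 -> filtered out
  Sales: 1 -> filtered out


1 groups:
Research, 3


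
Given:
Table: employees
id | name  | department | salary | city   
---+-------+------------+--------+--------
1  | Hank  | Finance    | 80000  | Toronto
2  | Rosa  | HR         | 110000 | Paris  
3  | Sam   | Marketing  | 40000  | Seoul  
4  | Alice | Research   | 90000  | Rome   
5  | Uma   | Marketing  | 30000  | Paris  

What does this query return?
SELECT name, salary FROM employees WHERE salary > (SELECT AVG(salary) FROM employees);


Subquery: AVG(salary) = 70000.0
Filtering: salary > 70000.0
  Hank (80000) -> MATCH
  Rosa (110000) -> MATCH
  Alice (90000) -> MATCH


3 rows:
Hank, 80000
Rosa, 110000
Alice, 90000


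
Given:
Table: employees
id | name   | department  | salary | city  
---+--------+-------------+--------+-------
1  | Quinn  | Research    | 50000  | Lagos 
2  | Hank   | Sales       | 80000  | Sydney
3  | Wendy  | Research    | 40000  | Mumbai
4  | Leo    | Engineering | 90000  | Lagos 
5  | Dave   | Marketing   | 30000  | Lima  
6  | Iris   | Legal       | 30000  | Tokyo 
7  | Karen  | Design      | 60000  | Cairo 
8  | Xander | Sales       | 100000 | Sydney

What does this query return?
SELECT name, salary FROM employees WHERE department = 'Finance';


Filtering: department = 'Finance'
Matching rows: 0

Empty result set (0 rows)


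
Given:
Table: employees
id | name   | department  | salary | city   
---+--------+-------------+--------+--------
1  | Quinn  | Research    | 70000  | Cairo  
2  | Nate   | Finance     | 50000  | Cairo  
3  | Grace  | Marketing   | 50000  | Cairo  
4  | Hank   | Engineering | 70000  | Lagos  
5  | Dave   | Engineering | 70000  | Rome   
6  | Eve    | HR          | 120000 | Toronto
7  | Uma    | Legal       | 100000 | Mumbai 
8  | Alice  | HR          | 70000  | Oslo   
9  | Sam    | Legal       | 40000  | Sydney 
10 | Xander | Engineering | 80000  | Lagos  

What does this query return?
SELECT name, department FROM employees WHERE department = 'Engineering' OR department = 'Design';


Filtering: department = 'Engineering' OR 'Design'
Matching: 3 rows

3 rows:
Hank, Engineering
Dave, Engineering
Xander, Engineering


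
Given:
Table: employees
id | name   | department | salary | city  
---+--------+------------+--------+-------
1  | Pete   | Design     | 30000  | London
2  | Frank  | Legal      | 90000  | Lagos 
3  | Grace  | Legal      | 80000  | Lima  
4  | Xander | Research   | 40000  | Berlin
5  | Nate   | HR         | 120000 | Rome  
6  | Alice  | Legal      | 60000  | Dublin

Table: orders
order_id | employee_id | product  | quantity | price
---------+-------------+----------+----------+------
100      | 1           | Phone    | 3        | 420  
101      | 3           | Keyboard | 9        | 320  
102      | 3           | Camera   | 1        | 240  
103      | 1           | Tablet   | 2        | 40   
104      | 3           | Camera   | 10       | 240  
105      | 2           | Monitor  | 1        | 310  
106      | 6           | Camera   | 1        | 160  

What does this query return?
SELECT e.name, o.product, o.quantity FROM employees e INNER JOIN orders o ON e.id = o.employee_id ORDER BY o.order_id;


Joining employees.id = orders.employee_id:
  employee Pete (id=1) -> order Phone
  employee Grace (id=3) -> order Keyboard
  employee Grace (id=3) -> order Camera
  employee Pete (id=1) -> order Tablet
  employee Grace (id=3) -> order Camera
  employee Frank (id=2) -> order Monitor
  employee Alice (id=6) -> order Camera


7 rows:
Pete, Phone, 3
Grace, Keyboard, 9
Grace, Camera, 1
Pete, Tablet, 2
Grace, Camera, 10
Frank, Monitor, 1
Alice, Camera, 1


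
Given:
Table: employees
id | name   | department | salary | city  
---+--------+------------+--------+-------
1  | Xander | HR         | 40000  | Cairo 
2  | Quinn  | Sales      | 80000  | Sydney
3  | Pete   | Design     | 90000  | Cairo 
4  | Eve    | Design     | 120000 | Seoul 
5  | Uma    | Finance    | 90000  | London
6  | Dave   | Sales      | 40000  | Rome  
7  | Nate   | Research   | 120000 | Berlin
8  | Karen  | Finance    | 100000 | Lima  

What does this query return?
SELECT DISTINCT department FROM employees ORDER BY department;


All 'department' values (row order): HR, Sales, Design, Design, Finance, Sales, Research, Finance
Removing duplicates leaves 5 unique value(s).

5 values:
Design
Finance
HR
Research
Sales


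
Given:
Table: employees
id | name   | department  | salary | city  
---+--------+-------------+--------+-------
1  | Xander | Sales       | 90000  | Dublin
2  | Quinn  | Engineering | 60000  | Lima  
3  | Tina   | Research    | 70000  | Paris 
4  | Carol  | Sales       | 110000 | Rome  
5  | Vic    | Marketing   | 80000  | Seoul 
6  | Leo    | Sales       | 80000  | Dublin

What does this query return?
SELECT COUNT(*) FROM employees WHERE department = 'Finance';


Counting rows where department = 'Finance'


0


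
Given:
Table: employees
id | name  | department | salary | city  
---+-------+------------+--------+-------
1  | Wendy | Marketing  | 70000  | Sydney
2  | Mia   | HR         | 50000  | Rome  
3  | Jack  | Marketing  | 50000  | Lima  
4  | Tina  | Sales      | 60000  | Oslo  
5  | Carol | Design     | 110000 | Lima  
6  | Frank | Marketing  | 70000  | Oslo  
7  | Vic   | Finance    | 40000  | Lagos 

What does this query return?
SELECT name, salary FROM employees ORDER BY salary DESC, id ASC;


Sorting by salary DESC, then id ASC for ties

7 rows:
Carol, 110000
Wendy, 70000
Frank, 70000
Tina, 60000
Mia, 50000
Jack, 50000
Vic, 40000


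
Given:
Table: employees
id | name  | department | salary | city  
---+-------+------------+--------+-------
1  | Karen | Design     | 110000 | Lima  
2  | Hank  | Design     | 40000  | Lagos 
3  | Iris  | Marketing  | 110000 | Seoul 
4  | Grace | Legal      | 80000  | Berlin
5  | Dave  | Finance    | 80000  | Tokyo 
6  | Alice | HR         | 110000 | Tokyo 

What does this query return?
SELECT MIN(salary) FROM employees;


Salaries: 110000, 40000, 110000, 80000, 80000, 110000
MIN = 40000

40000


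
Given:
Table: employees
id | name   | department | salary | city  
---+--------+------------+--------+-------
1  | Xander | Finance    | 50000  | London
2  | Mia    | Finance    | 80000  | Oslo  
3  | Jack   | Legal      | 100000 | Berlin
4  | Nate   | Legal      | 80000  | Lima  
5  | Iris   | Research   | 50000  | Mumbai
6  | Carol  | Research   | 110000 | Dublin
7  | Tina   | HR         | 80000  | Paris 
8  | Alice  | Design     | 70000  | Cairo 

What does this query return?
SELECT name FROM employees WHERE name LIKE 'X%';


LIKE 'X%' matches names starting with 'X'
Matching: 1

1 rows:
Xander


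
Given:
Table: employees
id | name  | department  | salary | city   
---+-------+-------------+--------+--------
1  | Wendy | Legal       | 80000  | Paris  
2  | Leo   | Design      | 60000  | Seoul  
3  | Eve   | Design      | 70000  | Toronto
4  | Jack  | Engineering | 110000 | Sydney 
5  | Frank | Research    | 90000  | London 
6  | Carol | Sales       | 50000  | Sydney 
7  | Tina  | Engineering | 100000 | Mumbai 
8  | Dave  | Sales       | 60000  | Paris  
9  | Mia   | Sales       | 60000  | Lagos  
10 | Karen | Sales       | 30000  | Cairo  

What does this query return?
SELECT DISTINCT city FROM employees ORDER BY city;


All 'city' values (row order): Paris, Seoul, Toronto, Sydney, London, Sydney, Mumbai, Paris, Lagos, Cairo
Removing duplicates leaves 8 unique value(s).

8 values:
Cairo
Lagos
London
Mumbai
Paris
Seoul
Sydney
Toronto


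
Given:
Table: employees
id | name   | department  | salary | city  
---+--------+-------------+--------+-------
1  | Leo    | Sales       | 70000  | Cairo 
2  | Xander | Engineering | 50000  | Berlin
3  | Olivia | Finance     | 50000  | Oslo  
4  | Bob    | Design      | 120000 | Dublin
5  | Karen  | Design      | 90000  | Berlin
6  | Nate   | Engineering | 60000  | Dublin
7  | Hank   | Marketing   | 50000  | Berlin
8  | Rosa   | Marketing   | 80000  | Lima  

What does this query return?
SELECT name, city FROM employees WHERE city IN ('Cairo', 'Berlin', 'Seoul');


Filtering: city IN ('Cairo', 'Berlin', 'Seoul')
Matching: 4 rows

4 rows:
Leo, Cairo
Xander, Berlin
Karen, Berlin
Hank, Berlin


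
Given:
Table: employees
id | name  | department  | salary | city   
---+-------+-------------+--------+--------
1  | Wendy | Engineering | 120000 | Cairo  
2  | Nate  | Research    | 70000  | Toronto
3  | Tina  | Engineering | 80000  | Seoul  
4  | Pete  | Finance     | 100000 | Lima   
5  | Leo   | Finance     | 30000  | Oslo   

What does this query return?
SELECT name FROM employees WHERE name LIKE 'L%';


LIKE 'L%' matches names starting with 'L'
Matching: 1

1 rows:
Leo


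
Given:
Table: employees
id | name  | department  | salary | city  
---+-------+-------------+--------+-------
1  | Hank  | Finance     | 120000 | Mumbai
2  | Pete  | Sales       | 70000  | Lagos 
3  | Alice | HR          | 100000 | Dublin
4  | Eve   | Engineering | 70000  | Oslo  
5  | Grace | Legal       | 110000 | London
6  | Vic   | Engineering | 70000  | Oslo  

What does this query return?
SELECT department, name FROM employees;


Projecting columns: department, name

6 rows:
Finance, Hank
Sales, Pete
HR, Alice
Engineering, Eve
Legal, Grace
Engineering, Vic


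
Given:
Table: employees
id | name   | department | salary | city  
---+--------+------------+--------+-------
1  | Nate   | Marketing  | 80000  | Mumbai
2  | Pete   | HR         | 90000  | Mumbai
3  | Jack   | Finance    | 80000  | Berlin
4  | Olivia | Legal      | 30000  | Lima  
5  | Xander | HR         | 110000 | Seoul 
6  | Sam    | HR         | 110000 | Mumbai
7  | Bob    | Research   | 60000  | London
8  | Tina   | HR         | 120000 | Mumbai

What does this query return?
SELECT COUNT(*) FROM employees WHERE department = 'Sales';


Counting rows where department = 'Sales'


0


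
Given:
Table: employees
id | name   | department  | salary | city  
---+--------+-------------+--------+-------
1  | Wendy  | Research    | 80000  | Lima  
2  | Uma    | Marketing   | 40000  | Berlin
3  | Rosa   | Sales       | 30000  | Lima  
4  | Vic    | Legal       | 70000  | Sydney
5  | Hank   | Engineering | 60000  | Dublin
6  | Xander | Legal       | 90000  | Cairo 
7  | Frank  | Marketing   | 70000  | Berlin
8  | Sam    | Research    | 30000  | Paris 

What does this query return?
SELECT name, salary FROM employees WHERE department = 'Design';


Filtering: department = 'Design'
Matching rows: 0

Empty result set (0 rows)


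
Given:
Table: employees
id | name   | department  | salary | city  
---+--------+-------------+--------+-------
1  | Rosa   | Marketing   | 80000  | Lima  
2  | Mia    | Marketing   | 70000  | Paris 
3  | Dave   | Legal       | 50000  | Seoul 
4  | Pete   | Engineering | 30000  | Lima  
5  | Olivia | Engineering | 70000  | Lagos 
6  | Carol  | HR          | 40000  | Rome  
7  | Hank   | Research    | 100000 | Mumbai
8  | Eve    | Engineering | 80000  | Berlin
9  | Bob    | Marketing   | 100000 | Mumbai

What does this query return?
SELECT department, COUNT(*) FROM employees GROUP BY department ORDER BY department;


Assigning each row to its department group:
  Rosa -> Marketing
  Mia -> Marketing
  Dave -> Legal
  Pete -> Engineering
  Olivia -> Engineering
  Carol -> HR
  Hank -> Research
  Eve -> Engineering
  Bob -> Marketing


5 groups:
Engineering, 3
HR, 1
Legal, 1
Marketing, 3
Research, 1


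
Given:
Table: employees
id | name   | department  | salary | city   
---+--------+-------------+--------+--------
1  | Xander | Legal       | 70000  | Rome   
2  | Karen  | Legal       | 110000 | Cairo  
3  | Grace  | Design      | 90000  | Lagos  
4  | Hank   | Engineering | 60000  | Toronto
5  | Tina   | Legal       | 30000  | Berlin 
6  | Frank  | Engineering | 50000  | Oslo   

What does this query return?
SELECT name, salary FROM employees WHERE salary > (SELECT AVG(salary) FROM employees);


Subquery: AVG(salary) = 68333.33
Filtering: salary > 68333.33
  Xander (70000) -> MATCH
  Karen (110000) -> MATCH
  Grace (90000) -> MATCH


3 rows:
Xander, 70000
Karen, 110000
Grace, 90000


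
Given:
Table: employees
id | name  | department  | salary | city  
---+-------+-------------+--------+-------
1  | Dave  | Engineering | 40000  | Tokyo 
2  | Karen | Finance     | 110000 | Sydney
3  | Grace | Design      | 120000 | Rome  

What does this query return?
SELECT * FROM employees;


SELECT * returns all 3 rows with all columns

3 rows:
1, Dave, Engineering, 40000, Tokyo
2, Karen, Finance, 110000, Sydney
3, Grace, Design, 120000, Rome


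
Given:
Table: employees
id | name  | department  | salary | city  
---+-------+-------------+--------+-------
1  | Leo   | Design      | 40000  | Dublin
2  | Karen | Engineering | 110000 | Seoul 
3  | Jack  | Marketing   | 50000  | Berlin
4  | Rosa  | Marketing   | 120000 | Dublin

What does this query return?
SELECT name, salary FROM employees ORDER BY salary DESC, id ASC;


Sorting by salary DESC, then id ASC for ties

4 rows:
Rosa, 120000
Karen, 110000
Jack, 50000
Leo, 40000


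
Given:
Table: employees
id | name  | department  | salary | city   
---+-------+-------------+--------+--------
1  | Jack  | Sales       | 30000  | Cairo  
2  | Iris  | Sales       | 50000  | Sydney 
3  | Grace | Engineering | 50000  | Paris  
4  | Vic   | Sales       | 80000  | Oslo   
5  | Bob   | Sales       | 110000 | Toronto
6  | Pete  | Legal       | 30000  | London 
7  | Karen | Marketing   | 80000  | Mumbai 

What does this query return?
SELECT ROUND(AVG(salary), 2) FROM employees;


SUM(salary) = 430000
COUNT = 7
ROUND(AVG, 2) = ROUND(430000 / 7, 2) = 61428.57

61428.57


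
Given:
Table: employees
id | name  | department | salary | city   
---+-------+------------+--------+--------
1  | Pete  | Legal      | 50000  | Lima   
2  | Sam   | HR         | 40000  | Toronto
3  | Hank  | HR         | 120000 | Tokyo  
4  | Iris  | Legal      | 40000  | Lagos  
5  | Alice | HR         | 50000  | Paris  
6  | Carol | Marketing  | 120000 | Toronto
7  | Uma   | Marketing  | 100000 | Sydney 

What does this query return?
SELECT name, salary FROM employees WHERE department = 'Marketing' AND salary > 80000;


Filtering: department = 'Marketing' AND salary > 80000
Matching: 2 rows

2 rows:
Carol, 120000
Uma, 100000


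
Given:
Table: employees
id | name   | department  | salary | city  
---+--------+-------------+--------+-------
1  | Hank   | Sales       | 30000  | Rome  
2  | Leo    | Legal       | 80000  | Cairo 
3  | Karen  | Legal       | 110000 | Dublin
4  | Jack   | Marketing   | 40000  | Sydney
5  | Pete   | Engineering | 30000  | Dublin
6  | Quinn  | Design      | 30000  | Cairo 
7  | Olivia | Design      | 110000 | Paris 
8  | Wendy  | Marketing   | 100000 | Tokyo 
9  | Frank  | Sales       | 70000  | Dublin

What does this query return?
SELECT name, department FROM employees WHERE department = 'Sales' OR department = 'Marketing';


Filtering: department = 'Sales' OR 'Marketing'
Matching: 4 rows

4 rows:
Hank, Sales
Jack, Marketing
Wendy, Marketing
Frank, Sales


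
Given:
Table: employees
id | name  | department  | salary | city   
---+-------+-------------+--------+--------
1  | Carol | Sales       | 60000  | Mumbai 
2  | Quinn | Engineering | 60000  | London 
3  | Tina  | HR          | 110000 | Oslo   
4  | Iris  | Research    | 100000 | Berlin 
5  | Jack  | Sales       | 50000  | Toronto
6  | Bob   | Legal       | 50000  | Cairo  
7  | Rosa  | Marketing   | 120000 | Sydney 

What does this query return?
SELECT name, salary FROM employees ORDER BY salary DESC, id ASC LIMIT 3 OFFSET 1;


Sort by salary DESC (id ASC tiebreak), then skip 1 and take 3
Rows 2 through 4

3 rows:
Tina, 110000
Iris, 100000
Carol, 60000


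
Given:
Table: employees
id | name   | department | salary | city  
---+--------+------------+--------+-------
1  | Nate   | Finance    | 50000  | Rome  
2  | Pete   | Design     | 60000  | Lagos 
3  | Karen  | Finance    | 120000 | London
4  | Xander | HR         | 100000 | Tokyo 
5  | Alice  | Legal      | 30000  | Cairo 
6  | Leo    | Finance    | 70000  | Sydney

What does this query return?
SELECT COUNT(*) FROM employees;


COUNT(*) counts all rows

6


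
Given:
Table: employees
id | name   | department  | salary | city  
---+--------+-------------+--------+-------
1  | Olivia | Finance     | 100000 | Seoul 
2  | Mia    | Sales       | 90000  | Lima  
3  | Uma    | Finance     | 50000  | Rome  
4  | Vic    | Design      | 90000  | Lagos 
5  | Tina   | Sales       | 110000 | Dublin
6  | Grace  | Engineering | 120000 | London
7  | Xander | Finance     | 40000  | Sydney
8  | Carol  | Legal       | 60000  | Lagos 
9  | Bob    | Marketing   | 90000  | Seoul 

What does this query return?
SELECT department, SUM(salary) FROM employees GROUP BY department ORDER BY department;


Summing salary within each department:
  Design: 90000 = 90000
  Engineering: 120000 = 120000
  Finance: 100000 + 50000 + 40000 = 190000
  Legal: 60000 = 60000
  Marketing: 90000 = 90000
  Sales: 90000 + 110000 = 200000


6 groups:
Design, 90000
Engineering, 120000
Finance, 190000
Legal, 60000
Marketing, 90000
Sales, 200000
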